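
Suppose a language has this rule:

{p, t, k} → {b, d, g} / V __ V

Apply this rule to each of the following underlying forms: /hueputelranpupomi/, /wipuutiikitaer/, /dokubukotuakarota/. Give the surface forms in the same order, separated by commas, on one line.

huebudelranpubomi, wibuudiigidaer, dogubugoduagaroda

/hueputelranpupomi/: /p/ is a voiceless stop between vowels /e/ and /u/, so it voices to [b]. /t/ is a voiceless stop between vowels /u/ and /e/, so it voices to [d]. /p/ is a voiceless stop between vowels /u/ and /o/, so it voices to [b]. → [huebudelranpubomi].
/wipuutiikitaer/: /p/ is a voiceless stop between vowels /i/ and /u/, so it voices to [b]. /t/ is a voiceless stop between vowels /u/ and /i/, so it voices to [d]. /k/ is a voiceless stop between vowels /i/ and /i/, so it voices to [g]. /t/ is a voiceless stop between vowels /i/ and /a/, so it voices to [d]. → [wibuudiigidaer].
/dokubukotuakarota/: /k/ is a voiceless stop between vowels /o/ and /u/, so it voices to [g]. /k/ is a voiceless stop between vowels /u/ and /o/, so it voices to [g]. /t/ is a voiceless stop between vowels /o/ and /u/, so it voices to [d]. /k/ is a voiceless stop between vowels /a/ and /a/, so it voices to [g]. /t/ is a voiceless stop between vowels /o/ and /a/, so it voices to [d]. → [dogubugoduagaroda].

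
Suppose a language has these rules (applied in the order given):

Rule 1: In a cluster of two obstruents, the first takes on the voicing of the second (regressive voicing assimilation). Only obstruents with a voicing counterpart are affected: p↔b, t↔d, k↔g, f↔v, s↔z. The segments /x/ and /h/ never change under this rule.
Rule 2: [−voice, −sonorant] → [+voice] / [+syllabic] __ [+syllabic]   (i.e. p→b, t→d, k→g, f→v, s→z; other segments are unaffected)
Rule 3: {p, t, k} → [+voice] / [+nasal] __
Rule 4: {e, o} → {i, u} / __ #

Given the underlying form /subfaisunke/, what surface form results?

Rule 1 (regressive voicing assimilation): /b/ precedes the voiceless obstruent /f/, so it devoices to [p] by assimilation. /subfaisunke/ → supfaisunke.
Rule 2 (intervocalic voicing): /s/ is a voiceless obstruent between vowels /i/ and /u/, so it voices to [z]. /supfaisunke/ → supfaizunke.
Rule 3 (post-nasal voicing): /k/ is a voiceless stop immediately after the nasal /n/, so it voices to [g]. /supfaizunke/ → supfaizunge.
Rule 4 (final vowel raising): /e/ is a mid vowel in word-final position, so it raises to [i]. /supfaizunge/ → supfaizungi.

supfaizungi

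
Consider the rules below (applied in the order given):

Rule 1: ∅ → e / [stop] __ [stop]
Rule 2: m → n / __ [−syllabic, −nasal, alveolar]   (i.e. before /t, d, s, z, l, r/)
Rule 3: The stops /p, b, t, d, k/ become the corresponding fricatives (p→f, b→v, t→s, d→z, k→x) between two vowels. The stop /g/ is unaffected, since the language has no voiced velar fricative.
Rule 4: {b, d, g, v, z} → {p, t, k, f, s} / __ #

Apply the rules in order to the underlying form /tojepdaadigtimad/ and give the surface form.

tojefezaazigesimat

Rule 1 (stop-cluster e-epenthesis): /p/ and /d/ form a stop–stop cluster, so [e] is inserted between them. /g/ and /t/ form a stop–stop cluster, so [e] is inserted between them. /tojepdaadigtimad/ → tojepedaadigetimad.
Rule 2 (nasal place assimilation): no segment meets the environment; /tojepedaadigetimad/ is unchanged.
Rule 3 (intervocalic spirantization): /p/ is a stop between vowels /e/ and /e/, so it spirantizes to the fricative [f]. /d/ is a stop between vowels /e/ and /a/, so it spirantizes to the fricative [z]. /d/ is a stop between vowels /a/ and /i/, so it spirantizes to the fricative [z]. /t/ is a stop between vowels /e/ and /i/, so it spirantizes to the fricative [s]. /tojepedaadigetimad/ → tojefezaazigesimad.
Rule 4 (final devoicing): /d/ is a voiced obstruent in word-final position, so it devoices to [t]. /tojefezaazigesimad/ → tojefezaazigesimat.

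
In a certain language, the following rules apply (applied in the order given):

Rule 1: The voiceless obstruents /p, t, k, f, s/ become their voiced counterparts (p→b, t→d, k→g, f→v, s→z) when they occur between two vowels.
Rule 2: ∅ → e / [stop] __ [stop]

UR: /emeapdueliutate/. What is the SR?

Rule 1 (intervocalic voicing): /t/ is a voiceless obstruent between vowels /u/ and /a/, so it voices to [d]. /t/ is a voiceless obstruent between vowels /a/ and /e/, so it voices to [d]. /emeapdueliutate/ → emeapdueliudade.
Rule 2 (stop-cluster e-epenthesis): /p/ and /d/ form a stop–stop cluster, so [e] is inserted between them. /emeapdueliudade/ → emeapedueliudade.

emeapedueliudade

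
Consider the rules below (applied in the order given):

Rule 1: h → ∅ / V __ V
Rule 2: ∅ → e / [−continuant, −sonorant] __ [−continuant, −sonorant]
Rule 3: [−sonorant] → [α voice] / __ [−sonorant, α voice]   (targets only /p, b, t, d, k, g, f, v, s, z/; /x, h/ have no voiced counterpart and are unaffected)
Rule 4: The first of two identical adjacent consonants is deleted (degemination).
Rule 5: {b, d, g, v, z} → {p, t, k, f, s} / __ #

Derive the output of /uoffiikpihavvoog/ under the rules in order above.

Rule 1 (intervocalic h-deletion): /h/ occurs between vowels /i/ and /a/, so it deletes. /uoffiikpihavvoog/ → uoffiikpiavvoog.
Rule 2 (stop-cluster e-epenthesis): /k/ and /p/ form a stop–stop cluster, so [e] is inserted between them. /uoffiikpiavvoog/ → uoffiikepiavvoog.
Rule 3 (regressive voicing assimilation): no segment meets the environment; /uoffiikepiavvoog/ is unchanged.
Rule 4 (degemination): /ff/ is a geminate; the first /f/ deletes. /vv/ is a geminate; the first /v/ deletes. /uoffiikepiavvoog/ → uofiikepiavoog.
Rule 5 (final devoicing): /g/ is a voiced obstruent in word-final position, so it devoices to [k]. /uofiikepiavoog/ → uofiikepiavook.

uofiikepiavook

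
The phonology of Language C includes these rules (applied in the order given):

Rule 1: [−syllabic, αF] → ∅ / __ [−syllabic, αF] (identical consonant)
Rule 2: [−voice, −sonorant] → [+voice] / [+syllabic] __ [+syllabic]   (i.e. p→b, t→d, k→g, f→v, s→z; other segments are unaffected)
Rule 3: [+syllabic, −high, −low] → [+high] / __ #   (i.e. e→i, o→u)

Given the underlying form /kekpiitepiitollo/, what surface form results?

Rule 1 (degemination): /ll/ is a geminate; the first /l/ deletes. /kekpiitepiitollo/ → kekpiitepiitolo.
Rule 2 (intervocalic voicing): /t/ is a voiceless obstruent between vowels /i/ and /e/, so it voices to [d]. /p/ is a voiceless obstruent between vowels /e/ and /i/, so it voices to [b]. /t/ is a voiceless obstruent between vowels /i/ and /o/, so it voices to [d]. /kekpiitepiitolo/ → kekpiidebiidolo.
Rule 3 (final vowel raising): /o/ is a mid vowel in word-final position, so it raises to [u]. /kekpiidebiidolo/ → kekpiidebiidolu.

kekpiidebiidolu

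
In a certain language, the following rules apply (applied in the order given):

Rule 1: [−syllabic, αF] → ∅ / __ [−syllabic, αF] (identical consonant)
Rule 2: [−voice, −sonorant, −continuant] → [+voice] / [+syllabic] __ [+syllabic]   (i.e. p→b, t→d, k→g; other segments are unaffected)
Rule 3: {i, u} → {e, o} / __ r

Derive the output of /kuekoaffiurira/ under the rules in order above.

kuegoafiorera

Rule 1 (degemination): /ff/ is a geminate; the first /f/ deletes. /kuekoaffiurira/ → kuekoafiurira.
Rule 2 (intervocalic voicing): /k/ is a voiceless stop between vowels /e/ and /o/, so it voices to [g]. /kuekoafiurira/ → kuegoafiurira.
Rule 3 (pre-rhotic lowering): /u/ is a high vowel immediately before /r/, so it lowers to [o]. /i/ is a high vowel immediately before /r/, so it lowers to [e]. /kuegoafiurira/ → kuegoafiorera.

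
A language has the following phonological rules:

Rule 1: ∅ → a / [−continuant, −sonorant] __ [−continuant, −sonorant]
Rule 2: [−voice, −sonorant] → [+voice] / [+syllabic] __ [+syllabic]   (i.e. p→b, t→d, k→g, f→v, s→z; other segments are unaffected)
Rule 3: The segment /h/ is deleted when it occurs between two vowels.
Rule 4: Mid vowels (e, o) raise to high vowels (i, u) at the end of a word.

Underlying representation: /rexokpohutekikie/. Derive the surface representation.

Rule 1 (stop-cluster a-epenthesis): /k/ and /p/ form a stop–stop cluster, so [a] is inserted between them. /rexokpohutekikie/ → rexokapohutekikie.
Rule 2 (intervocalic voicing): /k/ is a voiceless obstruent between vowels /o/ and /a/, so it voices to [g]. /p/ is a voiceless obstruent between vowels /a/ and /o/, so it voices to [b]. /t/ is a voiceless obstruent between vowels /u/ and /e/, so it voices to [d]. /k/ is a voiceless obstruent between vowels /e/ and /i/, so it voices to [g]. /k/ is a voiceless obstruent between vowels /i/ and /i/, so it voices to [g]. /rexokapohutekikie/ → rexogabohudegigie.
Rule 3 (intervocalic h-deletion): /h/ occurs between vowels /o/ and /u/, so it deletes. /rexogabohudegigie/ → rexogaboudegigie.
Rule 4 (final vowel raising): /e/ is a mid vowel in word-final position, so it raises to [i]. /rexogaboudegigie/ → rexogaboudegigii.

rexogaboudegigii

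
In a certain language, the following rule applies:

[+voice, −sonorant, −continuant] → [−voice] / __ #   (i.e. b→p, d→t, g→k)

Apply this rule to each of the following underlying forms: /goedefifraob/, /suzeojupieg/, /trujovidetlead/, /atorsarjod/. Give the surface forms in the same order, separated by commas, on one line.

goedefifraop, suzeojupiek, trujovidetleat, atorsarjot

/goedefifraob/: /b/ is a voiced stop in word-final position, so it devoices to [p]. → [goedefifraop].
/suzeojupieg/: /g/ is a voiced stop in word-final position, so it devoices to [k]. → [suzeojupiek].
/trujovidetlead/: /d/ is a voiced stop in word-final position, so it devoices to [t]. → [trujovidetleat].
/atorsarjod/: /d/ is a voiced stop in word-final position, so it devoices to [t]. → [atorsarjot].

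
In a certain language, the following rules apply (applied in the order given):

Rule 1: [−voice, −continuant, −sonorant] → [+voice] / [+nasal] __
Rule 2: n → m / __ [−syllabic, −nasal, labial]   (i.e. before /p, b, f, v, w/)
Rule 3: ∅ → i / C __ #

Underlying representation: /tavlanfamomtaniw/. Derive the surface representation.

Rule 1 (post-nasal voicing): /t/ is a voiceless stop immediately after the nasal /m/, so it voices to [d]. /tavlanfamomtaniw/ → tavlanfamomdaniw.
Rule 2 (nasal place assimilation): /n/ precedes the labial consonant /f/, so it assimilates in place to [m]. /tavlanfamomdaniw/ → tavlamfamomdaniw.
Rule 3 (final i-epenthesis): the form ends in the consonant /w/, so [i] is inserted word-finally. /tavlamfamomdaniw/ → tavlamfamomdaniwi.

tavlamfamomdaniwi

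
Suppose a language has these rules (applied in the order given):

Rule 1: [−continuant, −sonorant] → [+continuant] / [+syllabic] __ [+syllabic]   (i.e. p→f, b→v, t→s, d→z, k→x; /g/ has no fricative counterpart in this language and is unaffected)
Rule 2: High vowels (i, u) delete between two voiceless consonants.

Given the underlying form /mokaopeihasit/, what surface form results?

moxaofeihast

Rule 1 (intervocalic spirantization): /k/ is a stop between vowels /o/ and /a/, so it spirantizes to the fricative [x]. /p/ is a stop between vowels /o/ and /e/, so it spirantizes to the fricative [f]. /mokaopeihasit/ → moxaofeihasit.
Rule 2 (high vowel syncope): /i/ is a high vowel flanked by voiceless consonants /s/ and /t/, so it deletes. /moxaofeihasit/ → moxaofeihast.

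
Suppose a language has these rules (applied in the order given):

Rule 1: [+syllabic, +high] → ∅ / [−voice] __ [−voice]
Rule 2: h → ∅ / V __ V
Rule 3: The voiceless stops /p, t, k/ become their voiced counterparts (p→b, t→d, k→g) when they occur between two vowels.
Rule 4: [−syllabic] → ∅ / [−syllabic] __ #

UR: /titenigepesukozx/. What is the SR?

ttenigebeskoz

Rule 1 (high vowel syncope): /i/ is a high vowel flanked by voiceless consonants /t/ and /t/, so it deletes. /u/ is a high vowel flanked by voiceless consonants /s/ and /k/, so it deletes. /titenigepesukozx/ → ttenigepeskozx.
Rule 2 (intervocalic h-deletion): no segment meets the environment; /ttenigepeskozx/ is unchanged.
Rule 3 (intervocalic voicing): /p/ is a voiceless stop between vowels /e/ and /e/, so it voices to [b]. /ttenigepeskozx/ → ttenigebeskozx.
Rule 4 (final cluster simplification): /x/ is the second consonant of a word-final cluster /zx/, so it deletes. /ttenigebeskozx/ → ttenigebeskoz.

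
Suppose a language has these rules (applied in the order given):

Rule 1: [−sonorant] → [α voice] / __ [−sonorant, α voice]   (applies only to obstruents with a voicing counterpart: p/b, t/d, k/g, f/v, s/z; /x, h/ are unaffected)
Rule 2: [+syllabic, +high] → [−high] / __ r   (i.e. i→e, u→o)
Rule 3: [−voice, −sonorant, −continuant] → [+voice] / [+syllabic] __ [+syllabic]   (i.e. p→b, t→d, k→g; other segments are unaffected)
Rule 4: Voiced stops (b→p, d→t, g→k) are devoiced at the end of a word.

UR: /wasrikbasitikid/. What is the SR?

wasrigbasidigit

Rule 1 (regressive voicing assimilation): /k/ precedes the voiced obstruent /b/, so it voices to [g] by assimilation. /wasrikbasitikid/ → wasrigbasitikid.
Rule 2 (pre-rhotic lowering): no segment meets the environment; /wasrigbasitikid/ is unchanged.
Rule 3 (intervocalic voicing): /t/ is a voiceless stop between vowels /i/ and /i/, so it voices to [d]. /k/ is a voiceless stop between vowels /i/ and /i/, so it voices to [g]. /wasrigbasitikid/ → wasrigbasidigid.
Rule 4 (final devoicing): /d/ is a voiced stop in word-final position, so it devoices to [t]. /wasrigbasidigid/ → wasrigbasidigit.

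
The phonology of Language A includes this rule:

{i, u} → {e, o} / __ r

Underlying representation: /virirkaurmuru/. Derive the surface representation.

Scanning /virirkaurmuru/: /i/ is a high vowel immediately before /r/, so it lowers to [e]; /i/ is a high vowel immediately before /r/, so it lowers to [e]; /u/ is a high vowel immediately before /r/, so it lowers to [o]; /u/ is a high vowel immediately before /r/, so it lowers to [o]; /u/ at position 13 is not in the conditioning environment.
Result: [vererkaormoru].

vererkaormoru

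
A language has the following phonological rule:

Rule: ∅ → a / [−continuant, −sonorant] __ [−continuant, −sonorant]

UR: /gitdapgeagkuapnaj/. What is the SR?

gitadapageagakuapnaj

/t/ and /d/ form a stop–stop cluster, so [a] is inserted between them.
/p/ and /g/ form a stop–stop cluster, so [a] is inserted between them.
/g/ and /k/ form a stop–stop cluster, so [a] is inserted between them.
Surface form: [gitadapageagakuapnaj].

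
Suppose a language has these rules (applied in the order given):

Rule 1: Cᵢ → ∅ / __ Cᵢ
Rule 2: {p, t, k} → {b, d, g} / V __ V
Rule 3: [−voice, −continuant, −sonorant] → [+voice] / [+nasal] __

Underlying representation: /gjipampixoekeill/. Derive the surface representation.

Rule 1 (degemination): /ll/ is a geminate; the first /l/ deletes. /gjipampixoekeill/ → gjipampixoekeil.
Rule 2 (intervocalic voicing): /p/ is a voiceless stop between vowels /i/ and /a/, so it voices to [b]. /k/ is a voiceless stop between vowels /e/ and /e/, so it voices to [g]. /gjipampixoekeil/ → gjibampixoegeil.
Rule 3 (post-nasal voicing): /p/ is a voiceless stop immediately after the nasal /m/, so it voices to [b]. /gjibampixoegeil/ → gjibambixoegeil.

gjibambixoegeil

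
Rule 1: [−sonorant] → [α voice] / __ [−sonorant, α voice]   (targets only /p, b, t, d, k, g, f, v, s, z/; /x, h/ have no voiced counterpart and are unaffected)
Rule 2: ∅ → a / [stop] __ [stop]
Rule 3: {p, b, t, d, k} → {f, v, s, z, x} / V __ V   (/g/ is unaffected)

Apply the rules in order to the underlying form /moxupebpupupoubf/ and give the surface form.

Rule 1 (regressive voicing assimilation): /b/ precedes the voiceless obstruent /p/, so it devoices to [p] by assimilation. /b/ precedes the voiceless obstruent /f/, so it devoices to [p] by assimilation. /moxupebpupupoubf/ → moxupeppupupoupf.
Rule 2 (stop-cluster a-epenthesis): /p/ and /p/ form a stop–stop cluster, so [a] is inserted between them. /moxupeppupupoupf/ → moxupepapupupoupf.
Rule 3 (intervocalic spirantization): /p/ is a stop between vowels /u/ and /e/, so it spirantizes to the fricative [f]. /p/ is a stop between vowels /e/ and /a/, so it spirantizes to the fricative [f]. /p/ is a stop between vowels /a/ and /u/, so it spirantizes to the fricative [f]. /p/ is a stop between vowels /u/ and /u/, so it spirantizes to the fricative [f]. /p/ is a stop between vowels /u/ and /o/, so it spirantizes to the fricative [f]. /moxupepapupupoupf/ → moxufefafufufoupf.

moxufefafufufoupf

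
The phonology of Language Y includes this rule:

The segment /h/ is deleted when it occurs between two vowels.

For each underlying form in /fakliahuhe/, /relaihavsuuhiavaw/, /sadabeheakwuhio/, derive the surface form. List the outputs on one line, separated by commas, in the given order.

fakliaue, relaiavsuuiavaw, sadabeeakwuio

/fakliahuhe/: /h/ occurs between vowels /a/ and /u/, so it deletes. /h/ occurs between vowels /u/ and /e/, so it deletes. → [fakliaue].
/relaihavsuuhiavaw/: /h/ occurs between vowels /i/ and /a/, so it deletes. /h/ occurs between vowels /u/ and /i/, so it deletes. → [relaiavsuuiavaw].
/sadabeheakwuhio/: /h/ occurs between vowels /e/ and /e/, so it deletes. /h/ occurs between vowels /u/ and /i/, so it deletes. → [sadabeeakwuio].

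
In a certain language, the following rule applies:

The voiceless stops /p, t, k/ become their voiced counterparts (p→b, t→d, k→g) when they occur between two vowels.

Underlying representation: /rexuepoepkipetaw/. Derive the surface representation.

/p/ is a voiceless stop between vowels /e/ and /o/, so it voices to [b].
/p/ is a voiceless stop between vowels /i/ and /e/, so it voices to [b].
/t/ is a voiceless stop between vowels /e/ and /a/, so it voices to [d].
Surface form: [rexueboepkibedaw].

rexueboepkibedaw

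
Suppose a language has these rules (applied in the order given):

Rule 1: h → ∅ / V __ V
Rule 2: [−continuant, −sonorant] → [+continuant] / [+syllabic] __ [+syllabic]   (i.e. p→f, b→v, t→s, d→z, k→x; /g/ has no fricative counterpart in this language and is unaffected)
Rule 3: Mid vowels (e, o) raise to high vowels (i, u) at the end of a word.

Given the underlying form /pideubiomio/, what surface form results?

Rule 1 (intervocalic h-deletion): no segment meets the environment; /pideubiomio/ is unchanged.
Rule 2 (intervocalic spirantization): /d/ is a stop between vowels /i/ and /e/, so it spirantizes to the fricative [z]. /b/ is a stop between vowels /u/ and /i/, so it spirantizes to the fricative [v]. /pideubiomio/ → pizeuviomio.
Rule 3 (final vowel raising): /o/ is a mid vowel in word-final position, so it raises to [u]. /pizeuviomio/ → pizeuviomiu.

pizeuviomiu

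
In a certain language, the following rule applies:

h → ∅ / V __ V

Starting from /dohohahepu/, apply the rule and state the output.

/h/ occurs between vowels /o/ and /o/, so it deletes.
/h/ occurs between vowels /o/ and /a/, so it deletes.
/h/ occurs between vowels /a/ and /e/, so it deletes.
Surface form: [dooaepu].

dooaepu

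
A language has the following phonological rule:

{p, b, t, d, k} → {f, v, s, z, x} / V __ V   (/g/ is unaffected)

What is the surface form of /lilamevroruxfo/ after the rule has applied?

lilamevroruxfo

No segment of /lilamevroruxfo/ meets the structural description of the rule, so the form surfaces unchanged.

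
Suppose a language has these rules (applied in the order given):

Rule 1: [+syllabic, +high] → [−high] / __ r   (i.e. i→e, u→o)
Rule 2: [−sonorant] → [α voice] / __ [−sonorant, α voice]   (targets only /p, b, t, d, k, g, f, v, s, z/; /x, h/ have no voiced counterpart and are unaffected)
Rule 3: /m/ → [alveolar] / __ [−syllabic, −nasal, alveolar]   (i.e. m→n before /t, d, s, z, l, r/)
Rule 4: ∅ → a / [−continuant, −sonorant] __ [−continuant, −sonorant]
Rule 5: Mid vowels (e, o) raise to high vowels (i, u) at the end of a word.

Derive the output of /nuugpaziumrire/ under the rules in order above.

nuukapaziunreri

Rule 1 (pre-rhotic lowering): /i/ is a high vowel immediately before /r/, so it lowers to [e]. /nuugpaziumrire/ → nuugpaziumrere.
Rule 2 (regressive voicing assimilation): /g/ precedes the voiceless obstruent /p/, so it devoices to [k] by assimilation. /nuugpaziumrere/ → nuukpaziumrere.
Rule 3 (nasal place assimilation): /m/ precedes the alveolar consonant /r/, so it assimilates in place to [n]. /nuukpaziumrere/ → nuukpaziunrere.
Rule 4 (stop-cluster a-epenthesis): /k/ and /p/ form a stop–stop cluster, so [a] is inserted between them. /nuukpaziunrere/ → nuukapaziunrere.
Rule 5 (final vowel raising): /e/ is a mid vowel in word-final position, so it raises to [i]. /nuukapaziunrere/ → nuukapaziunreri.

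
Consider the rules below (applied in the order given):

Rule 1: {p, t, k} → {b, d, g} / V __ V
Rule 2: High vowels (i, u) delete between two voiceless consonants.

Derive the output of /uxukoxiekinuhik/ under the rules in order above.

uxugoxieginuhk

Rule 1 (intervocalic voicing): /k/ is a voiceless stop between vowels /u/ and /o/, so it voices to [g]. /k/ is a voiceless stop between vowels /e/ and /i/, so it voices to [g]. /uxukoxiekinuhik/ → uxugoxieginuhik.
Rule 2 (high vowel syncope): /i/ is a high vowel flanked by voiceless consonants /h/ and /k/, so it deletes. /uxugoxieginuhik/ → uxugoxieginuhk.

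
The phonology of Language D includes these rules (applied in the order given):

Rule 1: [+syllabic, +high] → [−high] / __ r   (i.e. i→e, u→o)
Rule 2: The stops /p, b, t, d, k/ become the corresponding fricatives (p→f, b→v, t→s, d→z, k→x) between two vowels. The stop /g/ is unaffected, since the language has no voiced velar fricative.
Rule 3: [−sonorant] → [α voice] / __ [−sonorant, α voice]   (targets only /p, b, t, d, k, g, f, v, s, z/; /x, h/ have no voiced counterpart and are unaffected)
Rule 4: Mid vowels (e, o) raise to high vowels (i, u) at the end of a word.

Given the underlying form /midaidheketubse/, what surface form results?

Rule 1 (pre-rhotic lowering): no segment meets the environment; /midaidheketubse/ is unchanged.
Rule 2 (intervocalic spirantization): /d/ is a stop between vowels /i/ and /a/, so it spirantizes to the fricative [z]. /k/ is a stop between vowels /e/ and /e/, so it spirantizes to the fricative [x]. /t/ is a stop between vowels /e/ and /u/, so it spirantizes to the fricative [s]. /midaidheketubse/ → mizaidhexesubse.
Rule 3 (regressive voicing assimilation): /d/ precedes the voiceless obstruent /h/, so it devoices to [t] by assimilation. /b/ precedes the voiceless obstruent /s/, so it devoices to [p] by assimilation. /mizaidhexesubse/ → mizaithexesupse.
Rule 4 (final vowel raising): /e/ is a mid vowel in word-final position, so it raises to [i]. /mizaithexesupse/ → mizaithexesupsi.

mizaithexesupsi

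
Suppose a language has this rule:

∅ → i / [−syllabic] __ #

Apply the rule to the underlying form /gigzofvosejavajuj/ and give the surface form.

gigzofvosejavajuji

the form ends in the consonant /j/, so [i] is inserted word-finally.
Surface form: [gigzofvosejavajuji].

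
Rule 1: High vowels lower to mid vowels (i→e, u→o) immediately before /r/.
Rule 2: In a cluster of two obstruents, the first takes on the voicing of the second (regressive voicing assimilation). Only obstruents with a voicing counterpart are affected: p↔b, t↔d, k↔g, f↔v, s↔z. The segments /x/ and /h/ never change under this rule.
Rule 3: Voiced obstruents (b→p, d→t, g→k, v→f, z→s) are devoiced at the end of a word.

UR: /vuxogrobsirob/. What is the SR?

Rule 1 (pre-rhotic lowering): /i/ is a high vowel immediately before /r/, so it lowers to [e]. /vuxogrobsirob/ → vuxogrobserob.
Rule 2 (regressive voicing assimilation): /b/ precedes the voiceless obstruent /s/, so it devoices to [p] by assimilation. /vuxogrobserob/ → vuxogropserob.
Rule 3 (final devoicing): /b/ is a voiced obstruent in word-final position, so it devoices to [p]. /vuxogropserob/ → vuxogropserop.

vuxogropserop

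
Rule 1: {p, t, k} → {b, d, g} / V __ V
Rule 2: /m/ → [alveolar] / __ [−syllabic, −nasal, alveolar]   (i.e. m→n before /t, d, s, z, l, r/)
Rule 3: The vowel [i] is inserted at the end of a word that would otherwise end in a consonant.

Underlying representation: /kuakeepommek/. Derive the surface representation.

kuageebommeki

Rule 1 (intervocalic voicing): /k/ is a voiceless stop between vowels /a/ and /e/, so it voices to [g]. /p/ is a voiceless stop between vowels /e/ and /o/, so it voices to [b]. /kuakeepommek/ → kuageebommek.
Rule 2 (nasal place assimilation): no segment meets the environment; /kuageebommek/ is unchanged.
Rule 3 (final i-epenthesis): the form ends in the consonant /k/, so [i] is inserted word-finally. /kuageebommek/ → kuageebommeki.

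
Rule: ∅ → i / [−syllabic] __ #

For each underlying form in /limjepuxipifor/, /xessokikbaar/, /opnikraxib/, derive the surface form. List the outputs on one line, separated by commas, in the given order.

limjepuxipifori, xessokikbaari, opnikraxibi

/limjepuxipifor/: the form ends in the consonant /r/, so [i] is inserted word-finally. → [limjepuxipifori].
/xessokikbaar/: the form ends in the consonant /r/, so [i] is inserted word-finally. → [xessokikbaari].
/opnikraxib/: the form ends in the consonant /b/, so [i] is inserted word-finally. → [opnikraxibi].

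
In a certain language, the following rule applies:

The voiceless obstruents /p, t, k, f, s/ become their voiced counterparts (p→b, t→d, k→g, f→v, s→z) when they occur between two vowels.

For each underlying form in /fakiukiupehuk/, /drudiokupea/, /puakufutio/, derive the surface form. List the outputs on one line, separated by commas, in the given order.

fagiugiubehuk, drudiogubea, puaguvudio

/fakiukiupehuk/: /k/ is a voiceless obstruent between vowels /a/ and /i/, so it voices to [g]. /k/ is a voiceless obstruent between vowels /u/ and /i/, so it voices to [g]. /p/ is a voiceless obstruent between vowels /u/ and /e/, so it voices to [b]. → [fagiugiubehuk].
/drudiokupea/: /k/ is a voiceless obstruent between vowels /o/ and /u/, so it voices to [g]. /p/ is a voiceless obstruent between vowels /u/ and /e/, so it voices to [b]. → [drudiogubea].
/puakufutio/: /k/ is a voiceless obstruent between vowels /a/ and /u/, so it voices to [g]. /f/ is a voiceless obstruent between vowels /u/ and /u/, so it voices to [v]. /t/ is a voiceless obstruent between vowels /u/ and /i/, so it voices to [d]. → [puaguvudio].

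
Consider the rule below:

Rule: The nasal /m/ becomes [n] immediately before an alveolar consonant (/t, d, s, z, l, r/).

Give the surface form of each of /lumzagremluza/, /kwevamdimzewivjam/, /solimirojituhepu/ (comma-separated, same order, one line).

/lumzagremluza/: /m/ precedes the alveolar consonant /z/, so it assimilates in place to [n]. /m/ precedes the alveolar consonant /l/, so it assimilates in place to [n]. → [lunzagrenluza].
/kwevamdimzewivjam/: /m/ precedes the alveolar consonant /d/, so it assimilates in place to [n]. /m/ precedes the alveolar consonant /z/, so it assimilates in place to [n]. → [kwevandinzewivjam].
/solimirojituhepu/: the rule's environment is not met; surfaces unchanged as [solimirojituhepu].

lunzagrenluza, kwevandinzewivjam, solimirojituhepu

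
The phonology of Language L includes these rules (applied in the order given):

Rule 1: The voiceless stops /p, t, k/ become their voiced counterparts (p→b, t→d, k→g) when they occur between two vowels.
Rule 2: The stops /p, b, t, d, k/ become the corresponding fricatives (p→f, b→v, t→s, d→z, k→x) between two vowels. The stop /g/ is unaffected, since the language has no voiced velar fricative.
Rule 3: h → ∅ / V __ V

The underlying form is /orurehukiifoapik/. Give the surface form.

orureugiifoavik

Rule 1 (intervocalic voicing): /k/ is a voiceless stop between vowels /u/ and /i/, so it voices to [g]. /p/ is a voiceless stop between vowels /a/ and /i/, so it voices to [b]. /orurehukiifoapik/ → orurehugiifoabik.
Rule 2 (intervocalic spirantization): /b/ is a stop between vowels /a/ and /i/, so it spirantizes to the fricative [v]. /orurehugiifoabik/ → orurehugiifoavik.
Rule 3 (intervocalic h-deletion): /h/ occurs between vowels /e/ and /u/, so it deletes. /orurehugiifoavik/ → orureugiifoavik.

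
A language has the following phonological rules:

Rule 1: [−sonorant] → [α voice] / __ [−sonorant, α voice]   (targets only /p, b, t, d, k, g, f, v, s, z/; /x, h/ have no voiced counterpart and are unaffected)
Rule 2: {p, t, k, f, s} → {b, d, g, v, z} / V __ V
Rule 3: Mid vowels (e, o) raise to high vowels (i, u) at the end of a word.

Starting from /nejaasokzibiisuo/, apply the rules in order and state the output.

Rule 1 (regressive voicing assimilation): /k/ precedes the voiced obstruent /z/, so it voices to [g] by assimilation. /nejaasokzibiisuo/ → nejaasogzibiisuo.
Rule 2 (intervocalic voicing): /s/ is a voiceless obstruent between vowels /a/ and /o/, so it voices to [z]. /s/ is a voiceless obstruent between vowels /i/ and /u/, so it voices to [z]. /nejaasogzibiisuo/ → nejaazogzibiizuo.
Rule 3 (final vowel raising): /o/ is a mid vowel in word-final position, so it raises to [u]. /nejaazogzibiizuo/ → nejaazogzibiizuu.

nejaazogzibiizuu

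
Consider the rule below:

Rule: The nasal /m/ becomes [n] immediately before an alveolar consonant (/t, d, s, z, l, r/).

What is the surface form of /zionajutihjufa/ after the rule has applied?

No segment of /zionajutihjufa/ meets the structural description of the rule, so the form surfaces unchanged.

zionajutihjufa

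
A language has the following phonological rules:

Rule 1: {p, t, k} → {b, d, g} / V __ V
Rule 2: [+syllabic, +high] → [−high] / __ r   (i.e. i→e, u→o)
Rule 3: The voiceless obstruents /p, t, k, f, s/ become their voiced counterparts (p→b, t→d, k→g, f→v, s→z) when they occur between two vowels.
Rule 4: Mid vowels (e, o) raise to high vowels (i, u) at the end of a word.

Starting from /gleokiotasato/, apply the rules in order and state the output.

gleogiodazadu

Rule 1 (intervocalic voicing): /k/ is a voiceless stop between vowels /o/ and /i/, so it voices to [g]. /t/ is a voiceless stop between vowels /o/ and /a/, so it voices to [d]. /t/ is a voiceless stop between vowels /a/ and /o/, so it voices to [d]. /gleokiotasato/ → gleogiodasado.
Rule 2 (pre-rhotic lowering): no segment meets the environment; /gleogiodasado/ is unchanged.
Rule 3 (intervocalic voicing): /s/ is a voiceless obstruent between vowels /a/ and /a/, so it voices to [z]. /gleogiodasado/ → gleogiodazado.
Rule 4 (final vowel raising): /o/ is a mid vowel in word-final position, so it raises to [u]. /gleogiodazado/ → gleogiodazadu.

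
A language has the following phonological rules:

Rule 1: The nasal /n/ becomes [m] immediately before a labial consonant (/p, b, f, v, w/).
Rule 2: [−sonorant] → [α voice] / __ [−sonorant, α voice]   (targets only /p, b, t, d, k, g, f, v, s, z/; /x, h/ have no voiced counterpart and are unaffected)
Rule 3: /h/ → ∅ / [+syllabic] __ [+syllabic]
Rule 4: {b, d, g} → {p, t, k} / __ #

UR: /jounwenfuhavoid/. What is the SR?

Rule 1 (nasal place assimilation): /n/ precedes the labial consonant /w/, so it assimilates in place to [m]. /n/ precedes the labial consonant /f/, so it assimilates in place to [m]. /jounwenfuhavoid/ → joumwemfuhavoid.
Rule 2 (regressive voicing assimilation): no segment meets the environment; /joumwemfuhavoid/ is unchanged.
Rule 3 (intervocalic h-deletion): /h/ occurs between vowels /u/ and /a/, so it deletes. /joumwemfuhavoid/ → joumwemfuavoid.
Rule 4 (final devoicing): /d/ is a voiced stop in word-final position, so it devoices to [t]. /joumwemfuavoid/ → joumwemfuavoit.

joumwemfuavoit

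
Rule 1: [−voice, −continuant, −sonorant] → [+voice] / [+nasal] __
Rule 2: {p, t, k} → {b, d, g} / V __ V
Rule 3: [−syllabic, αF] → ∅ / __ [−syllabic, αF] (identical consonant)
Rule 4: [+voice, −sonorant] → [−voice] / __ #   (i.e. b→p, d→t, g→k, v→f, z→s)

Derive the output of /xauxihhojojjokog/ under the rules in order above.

Rule 1 (post-nasal voicing): no segment meets the environment; /xauxihhojojjokog/ is unchanged.
Rule 2 (intervocalic voicing): /k/ is a voiceless stop between vowels /o/ and /o/, so it voices to [g]. /xauxihhojojjokog/ → xauxihhojojjogog.
Rule 3 (degemination): /hh/ is a geminate; the first /h/ deletes. /jj/ is a geminate; the first /j/ deletes. /xauxihhojojjogog/ → xauxihojojogog.
Rule 4 (final devoicing): /g/ is a voiced obstruent in word-final position, so it devoices to [k]. /xauxihojojogog/ → xauxihojojogok.

xauxihojojogok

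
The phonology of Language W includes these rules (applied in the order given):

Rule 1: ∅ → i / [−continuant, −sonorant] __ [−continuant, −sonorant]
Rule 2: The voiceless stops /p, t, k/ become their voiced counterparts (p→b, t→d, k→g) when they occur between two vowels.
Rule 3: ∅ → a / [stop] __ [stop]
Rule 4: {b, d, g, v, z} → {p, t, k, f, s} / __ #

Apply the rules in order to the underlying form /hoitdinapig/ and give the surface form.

Rule 1 (stop-cluster i-epenthesis): /t/ and /d/ form a stop–stop cluster, so [i] is inserted between them. /hoitdinapig/ → hoitidinapig.
Rule 2 (intervocalic voicing): /t/ is a voiceless stop between vowels /i/ and /i/, so it voices to [d]. /p/ is a voiceless stop between vowels /a/ and /i/, so it voices to [b]. /hoitidinapig/ → hoididinabig.
Rule 3 (stop-cluster a-epenthesis): no segment meets the environment; /hoididinabig/ is unchanged.
Rule 4 (final devoicing): /g/ is a voiced obstruent in word-final position, so it devoices to [k]. /hoididinabig/ → hoididinabik.

hoididinabik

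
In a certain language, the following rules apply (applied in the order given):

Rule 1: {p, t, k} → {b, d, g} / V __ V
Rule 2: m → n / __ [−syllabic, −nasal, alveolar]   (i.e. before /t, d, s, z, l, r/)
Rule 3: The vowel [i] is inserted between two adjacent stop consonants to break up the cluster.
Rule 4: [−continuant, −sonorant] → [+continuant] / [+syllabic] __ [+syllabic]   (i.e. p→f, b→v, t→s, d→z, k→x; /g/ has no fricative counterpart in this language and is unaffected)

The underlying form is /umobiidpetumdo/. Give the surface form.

Rule 1 (intervocalic voicing): /t/ is a voiceless stop between vowels /e/ and /u/, so it voices to [d]. /umobiidpetumdo/ → umobiidpedumdo.
Rule 2 (nasal place assimilation): /m/ precedes the alveolar consonant /d/, so it assimilates in place to [n]. /umobiidpedumdo/ → umobiidpedundo.
Rule 3 (stop-cluster i-epenthesis): /d/ and /p/ form a stop–stop cluster, so [i] is inserted between them. /umobiidpedundo/ → umobiidipedundo.
Rule 4 (intervocalic spirantization): /b/ is a stop between vowels /o/ and /i/, so it spirantizes to the fricative [v]. /d/ is a stop between vowels /i/ and /i/, so it spirantizes to the fricative [z]. /p/ is a stop between vowels /i/ and /e/, so it spirantizes to the fricative [f]. /d/ is a stop between vowels /e/ and /u/, so it spirantizes to the fricative [z]. /umobiidipedundo/ → umoviizifezundo.

umoviizifezundo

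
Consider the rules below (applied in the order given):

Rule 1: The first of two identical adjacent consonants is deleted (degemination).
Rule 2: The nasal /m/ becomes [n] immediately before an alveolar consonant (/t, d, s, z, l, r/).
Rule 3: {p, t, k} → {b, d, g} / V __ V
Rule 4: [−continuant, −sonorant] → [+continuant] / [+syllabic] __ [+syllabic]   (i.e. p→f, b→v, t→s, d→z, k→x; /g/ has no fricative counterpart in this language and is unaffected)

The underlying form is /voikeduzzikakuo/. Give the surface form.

voigezuzigaguo

Rule 1 (degemination): /zz/ is a geminate; the first /z/ deletes. /voikeduzzikakuo/ → voikeduzikakuo.
Rule 2 (nasal place assimilation): no segment meets the environment; /voikeduzikakuo/ is unchanged.
Rule 3 (intervocalic voicing): /k/ is a voiceless stop between vowels /i/ and /e/, so it voices to [g]. /k/ is a voiceless stop between vowels /i/ and /a/, so it voices to [g]. /k/ is a voiceless stop between vowels /a/ and /u/, so it voices to [g]. /voikeduzikakuo/ → voigeduzigaguo.
Rule 4 (intervocalic spirantization): /d/ is a stop between vowels /e/ and /u/, so it spirantizes to the fricative [z]. /voigeduzigaguo/ → voigezuzigaguo.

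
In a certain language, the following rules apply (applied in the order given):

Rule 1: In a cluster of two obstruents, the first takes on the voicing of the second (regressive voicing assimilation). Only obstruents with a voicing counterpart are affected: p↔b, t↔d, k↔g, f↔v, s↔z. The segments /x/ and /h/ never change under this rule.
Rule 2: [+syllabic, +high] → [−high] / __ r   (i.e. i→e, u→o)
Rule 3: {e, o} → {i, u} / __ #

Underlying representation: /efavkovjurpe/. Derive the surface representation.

efafkovjorpi

Rule 1 (regressive voicing assimilation): /v/ precedes the voiceless obstruent /k/, so it devoices to [f] by assimilation. /efavkovjurpe/ → efafkovjurpe.
Rule 2 (pre-rhotic lowering): /u/ is a high vowel immediately before /r/, so it lowers to [o]. /efafkovjurpe/ → efafkovjorpe.
Rule 3 (final vowel raising): /e/ is a mid vowel in word-final position, so it raises to [i]. /efafkovjorpe/ → efafkovjorpi.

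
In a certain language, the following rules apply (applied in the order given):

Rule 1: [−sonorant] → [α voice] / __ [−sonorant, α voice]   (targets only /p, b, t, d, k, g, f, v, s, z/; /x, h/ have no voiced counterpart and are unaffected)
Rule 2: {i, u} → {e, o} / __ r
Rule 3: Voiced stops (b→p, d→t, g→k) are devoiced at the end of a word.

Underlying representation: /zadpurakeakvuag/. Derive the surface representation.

Rule 1 (regressive voicing assimilation): /d/ precedes the voiceless obstruent /p/, so it devoices to [t] by assimilation. /k/ precedes the voiced obstruent /v/, so it voices to [g] by assimilation. /zadpurakeakvuag/ → zatpurakeagvuag.
Rule 2 (pre-rhotic lowering): /u/ is a high vowel immediately before /r/, so it lowers to [o]. /zatpurakeagvuag/ → zatporakeagvuag.
Rule 3 (final devoicing): /g/ is a voiced stop in word-final position, so it devoices to [k]. /zatporakeagvuag/ → zatporakeagvuak.

zatporakeagvuak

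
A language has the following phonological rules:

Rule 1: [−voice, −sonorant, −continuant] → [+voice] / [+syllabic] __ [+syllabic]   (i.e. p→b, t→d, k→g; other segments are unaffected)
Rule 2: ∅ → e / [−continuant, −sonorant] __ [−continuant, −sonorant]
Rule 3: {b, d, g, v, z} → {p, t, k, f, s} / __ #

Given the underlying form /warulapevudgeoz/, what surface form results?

Rule 1 (intervocalic voicing): /p/ is a voiceless stop between vowels /a/ and /e/, so it voices to [b]. /warulapevudgeoz/ → warulabevudgeoz.
Rule 2 (stop-cluster e-epenthesis): /d/ and /g/ form a stop–stop cluster, so [e] is inserted between them. /warulabevudgeoz/ → warulabevudegeoz.
Rule 3 (final devoicing): /z/ is a voiced obstruent in word-final position, so it devoices to [s]. /warulabevudegeoz/ → warulabevudegeos.

warulabevudegeos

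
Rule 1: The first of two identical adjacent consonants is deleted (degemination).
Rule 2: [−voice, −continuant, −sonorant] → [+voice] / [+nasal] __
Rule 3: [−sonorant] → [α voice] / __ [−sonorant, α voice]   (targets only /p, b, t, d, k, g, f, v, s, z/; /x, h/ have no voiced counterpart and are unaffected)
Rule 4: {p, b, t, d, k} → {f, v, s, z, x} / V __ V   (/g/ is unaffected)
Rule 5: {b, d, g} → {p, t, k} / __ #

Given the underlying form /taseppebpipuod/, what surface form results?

tasefeppifuot

Rule 1 (degemination): /pp/ is a geminate; the first /p/ deletes. /taseppebpipuod/ → tasepebpipuod.
Rule 2 (post-nasal voicing): no segment meets the environment; /tasepebpipuod/ is unchanged.
Rule 3 (regressive voicing assimilation): /b/ precedes the voiceless obstruent /p/, so it devoices to [p] by assimilation. /tasepebpipuod/ → tasepeppipuod.
Rule 4 (intervocalic spirantization): /p/ is a stop between vowels /e/ and /e/, so it spirantizes to the fricative [f]. /p/ is a stop between vowels /i/ and /u/, so it spirantizes to the fricative [f]. /tasepeppipuod/ → tasefeppifuod.
Rule 5 (final devoicing): /d/ is a voiced stop in word-final position, so it devoices to [t]. /tasefeppifuod/ → tasefeppifuot.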